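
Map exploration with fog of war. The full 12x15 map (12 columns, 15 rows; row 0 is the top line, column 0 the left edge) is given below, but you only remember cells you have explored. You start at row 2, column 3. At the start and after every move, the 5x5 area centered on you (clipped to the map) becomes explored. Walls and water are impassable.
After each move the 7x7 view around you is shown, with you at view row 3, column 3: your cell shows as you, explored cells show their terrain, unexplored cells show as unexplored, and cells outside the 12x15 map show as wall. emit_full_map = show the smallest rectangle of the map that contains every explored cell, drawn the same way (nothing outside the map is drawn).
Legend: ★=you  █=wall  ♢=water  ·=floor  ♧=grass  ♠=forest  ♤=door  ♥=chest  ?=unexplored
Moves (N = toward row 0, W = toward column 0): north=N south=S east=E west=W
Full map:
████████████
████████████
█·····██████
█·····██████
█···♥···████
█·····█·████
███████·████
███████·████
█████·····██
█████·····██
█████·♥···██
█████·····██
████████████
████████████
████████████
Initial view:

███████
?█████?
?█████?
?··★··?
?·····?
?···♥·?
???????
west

███████
███████
███████
██·★···
██·····
██···♥·
█??????

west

███████
███████
███████
███★···
███····
███···♥
██?????

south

███████
███████
███····
███★···
███···♥
███···?
██?????

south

███████
███····
███····
███★··♥
███···?
██████?
██?????

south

███····
███····
███···♥
███★··?
██████?
██████?
██?????

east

██·····
██·····
██···♥·
██·★··?
██████?
██████?
█??????

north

███████
██·····
██·····
██·★·♥·
██····?
██████?
██████?

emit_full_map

██████
██████
█·····
█·····
█·★·♥·
█····?
█████?
█████?

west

███████
███····
███····
███★··♥
███····
███████
███████

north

███████
███████
███····
███★···
███···♥
███····
███████

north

███████
███████
███████
███★···
███····
███···♥
███····

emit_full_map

██████
██████
█★····
█·····
█···♥·
█····?
█████?
█████?


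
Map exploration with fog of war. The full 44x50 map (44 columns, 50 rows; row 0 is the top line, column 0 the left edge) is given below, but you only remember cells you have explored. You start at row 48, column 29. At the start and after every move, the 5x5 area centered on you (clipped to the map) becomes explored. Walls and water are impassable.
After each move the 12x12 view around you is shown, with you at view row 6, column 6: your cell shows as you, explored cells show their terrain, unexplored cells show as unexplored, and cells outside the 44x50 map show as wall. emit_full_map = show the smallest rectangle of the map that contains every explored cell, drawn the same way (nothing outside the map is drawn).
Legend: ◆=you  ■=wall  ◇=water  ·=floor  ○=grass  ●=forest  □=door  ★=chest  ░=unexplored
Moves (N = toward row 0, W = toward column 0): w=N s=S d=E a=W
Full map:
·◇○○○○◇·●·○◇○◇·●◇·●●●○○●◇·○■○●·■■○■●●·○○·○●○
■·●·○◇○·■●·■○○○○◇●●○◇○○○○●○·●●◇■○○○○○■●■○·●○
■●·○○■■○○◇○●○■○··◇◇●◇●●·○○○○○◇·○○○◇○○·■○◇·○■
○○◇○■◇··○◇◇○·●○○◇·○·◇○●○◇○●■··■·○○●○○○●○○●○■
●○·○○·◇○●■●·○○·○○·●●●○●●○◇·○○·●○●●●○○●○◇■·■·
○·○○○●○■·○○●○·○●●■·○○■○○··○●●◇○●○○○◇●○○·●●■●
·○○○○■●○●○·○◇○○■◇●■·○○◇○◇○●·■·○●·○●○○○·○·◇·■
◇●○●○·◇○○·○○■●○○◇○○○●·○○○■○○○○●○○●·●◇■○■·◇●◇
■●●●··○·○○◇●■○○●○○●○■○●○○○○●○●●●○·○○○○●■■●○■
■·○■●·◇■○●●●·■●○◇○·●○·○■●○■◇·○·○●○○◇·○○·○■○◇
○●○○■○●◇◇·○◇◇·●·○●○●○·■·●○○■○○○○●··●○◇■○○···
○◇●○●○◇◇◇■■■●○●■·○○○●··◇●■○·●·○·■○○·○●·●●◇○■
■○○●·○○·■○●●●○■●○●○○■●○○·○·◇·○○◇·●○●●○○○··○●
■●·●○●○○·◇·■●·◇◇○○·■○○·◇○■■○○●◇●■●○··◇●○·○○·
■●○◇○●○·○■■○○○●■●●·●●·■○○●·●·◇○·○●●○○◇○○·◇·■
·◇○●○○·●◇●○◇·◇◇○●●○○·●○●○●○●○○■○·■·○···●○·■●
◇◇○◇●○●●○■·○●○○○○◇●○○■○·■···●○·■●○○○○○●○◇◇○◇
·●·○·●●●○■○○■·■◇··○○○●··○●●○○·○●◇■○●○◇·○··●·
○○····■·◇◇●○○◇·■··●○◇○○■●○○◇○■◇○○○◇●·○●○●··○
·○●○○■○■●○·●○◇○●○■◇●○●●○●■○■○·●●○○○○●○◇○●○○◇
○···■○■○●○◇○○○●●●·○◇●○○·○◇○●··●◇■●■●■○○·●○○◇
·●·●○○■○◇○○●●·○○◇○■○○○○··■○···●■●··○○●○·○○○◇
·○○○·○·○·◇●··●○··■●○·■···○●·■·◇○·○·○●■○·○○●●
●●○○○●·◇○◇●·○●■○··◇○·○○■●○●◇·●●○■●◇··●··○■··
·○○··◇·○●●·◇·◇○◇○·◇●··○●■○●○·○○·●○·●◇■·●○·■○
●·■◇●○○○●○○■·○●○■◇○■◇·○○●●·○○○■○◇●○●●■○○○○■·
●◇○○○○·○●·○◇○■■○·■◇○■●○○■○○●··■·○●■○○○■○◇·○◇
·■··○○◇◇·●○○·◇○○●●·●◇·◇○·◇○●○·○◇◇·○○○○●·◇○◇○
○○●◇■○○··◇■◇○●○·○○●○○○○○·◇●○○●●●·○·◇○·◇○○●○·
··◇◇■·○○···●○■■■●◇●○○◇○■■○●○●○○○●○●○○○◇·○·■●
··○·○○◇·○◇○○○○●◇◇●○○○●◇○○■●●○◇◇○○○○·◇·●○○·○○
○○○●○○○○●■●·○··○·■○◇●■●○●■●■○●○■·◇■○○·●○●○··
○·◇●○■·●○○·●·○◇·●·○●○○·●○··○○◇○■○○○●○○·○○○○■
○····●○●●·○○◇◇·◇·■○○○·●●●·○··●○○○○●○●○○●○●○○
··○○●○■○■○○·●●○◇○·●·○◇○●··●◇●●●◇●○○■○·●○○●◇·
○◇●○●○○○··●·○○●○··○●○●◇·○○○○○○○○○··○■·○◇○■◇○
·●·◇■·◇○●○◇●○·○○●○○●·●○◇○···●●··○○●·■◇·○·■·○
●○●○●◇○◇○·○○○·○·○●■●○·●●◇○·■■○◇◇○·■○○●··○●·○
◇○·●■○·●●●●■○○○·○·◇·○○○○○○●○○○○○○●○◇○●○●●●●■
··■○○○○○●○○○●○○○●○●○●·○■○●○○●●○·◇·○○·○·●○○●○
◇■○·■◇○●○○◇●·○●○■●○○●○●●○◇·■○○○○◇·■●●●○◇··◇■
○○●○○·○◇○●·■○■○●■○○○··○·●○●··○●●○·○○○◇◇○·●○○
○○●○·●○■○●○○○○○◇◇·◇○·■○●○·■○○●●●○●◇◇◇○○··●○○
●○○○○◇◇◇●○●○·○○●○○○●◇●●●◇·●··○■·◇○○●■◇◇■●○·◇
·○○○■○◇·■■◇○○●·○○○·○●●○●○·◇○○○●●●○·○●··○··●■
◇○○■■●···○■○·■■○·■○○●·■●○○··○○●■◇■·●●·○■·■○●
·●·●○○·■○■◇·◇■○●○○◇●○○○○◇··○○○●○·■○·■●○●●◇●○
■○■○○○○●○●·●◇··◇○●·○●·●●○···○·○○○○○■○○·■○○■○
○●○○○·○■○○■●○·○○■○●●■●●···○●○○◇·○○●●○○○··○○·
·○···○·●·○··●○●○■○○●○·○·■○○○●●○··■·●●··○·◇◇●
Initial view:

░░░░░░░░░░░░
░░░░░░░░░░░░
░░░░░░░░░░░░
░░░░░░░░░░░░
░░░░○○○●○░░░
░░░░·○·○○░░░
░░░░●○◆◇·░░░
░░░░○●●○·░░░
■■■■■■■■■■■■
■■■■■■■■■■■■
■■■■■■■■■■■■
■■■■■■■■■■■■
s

░░░░░░░░░░░░
░░░░░░░░░░░░
░░░░░░░░░░░░
░░░░○○○●○░░░
░░░░·○·○○░░░
░░░░●○○◇·░░░
░░░░○●◆○·░░░
■■■■■■■■■■■■
■■■■■■■■■■■■
■■■■■■■■■■■■
■■■■■■■■■■■■
■■■■■■■■■■■■

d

░░░░░░░░░░░░
░░░░░░░░░░░░
░░░░░░░░░░░░
░░░○○○●○░░░░
░░░·○·○○○░░░
░░░●○○◇·○░░░
░░░○●●◆··░░░
■■■■■■■■■■■■
■■■■■■■■■■■■
■■■■■■■■■■■■
■■■■■■■■■■■■
■■■■■■■■■■■■

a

░░░░░░░░░░░░
░░░░░░░░░░░░
░░░░░░░░░░░░
░░░░○○○●○░░░
░░░░·○·○○○░░
░░░░●○○◇·○░░
░░░░○●◆○··░░
■■■■■■■■■■■■
■■■■■■■■■■■■
■■■■■■■■■■■■
■■■■■■■■■■■■
■■■■■■■■■■■■

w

░░░░░░░░░░░░
░░░░░░░░░░░░
░░░░░░░░░░░░
░░░░░░░░░░░░
░░░░○○○●○░░░
░░░░·○·○○○░░
░░░░●○◆◇·○░░
░░░░○●●○··░░
■■■■■■■■■■■■
■■■■■■■■■■■■
■■■■■■■■■■■■
■■■■■■■■■■■■

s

░░░░░░░░░░░░
░░░░░░░░░░░░
░░░░░░░░░░░░
░░░░○○○●○░░░
░░░░·○·○○○░░
░░░░●○○◇·○░░
░░░░○●◆○··░░
■■■■■■■■■■■■
■■■■■■■■■■■■
■■■■■■■■■■■■
■■■■■■■■■■■■
■■■■■■■■■■■■

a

░░░░░░░░░░░░
░░░░░░░░░░░░
░░░░░░░░░░░░
░░░░░○○○●○░░
░░░░··○·○○○░
░░░░○●○○◇·○░
░░░░○○◆●○··░
■■■■■■■■■■■■
■■■■■■■■■■■■
■■■■■■■■■■■■
■■■■■■■■■■■■
■■■■■■■■■■■■

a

░░░░░░░░░░░░
░░░░░░░░░░░░
░░░░░░░░░░░░
░░░░░░○○○●○░
░░░░···○·○○○
░░░░·○●○○◇·○
░░░░○○◆●●○··
■■■■■■■■■■■■
■■■■■■■■■■■■
■■■■■■■■■■■■
■■■■■■■■■■■■
■■■■■■■■■■■■

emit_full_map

░░○○○●○░
···○·○○○
·○●○○◇·○
○○◆●●○··

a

░░░░░░░░░░░░
░░░░░░░░░░░░
░░░░░░░░░░░░
░░░░░░░○○○●○
░░░░○···○·○○
░░░░··○●○○◇·
░░░░■○◆○●●○·
■■■■■■■■■■■■
■■■■■■■■■■■■
■■■■■■■■■■■■
■■■■■■■■■■■■
■■■■■■■■■■■■

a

░░░░░░░░░░░░
░░░░░░░░░░░░
░░░░░░░░░░░░
░░░░░░░░○○○●
░░░░●○···○·○
░░░░···○●○○◇
░░░░·■◆○○●●○
■■■■■■■■■■■■
■■■■■■■■■■■■
■■■■■■■■■■■■
■■■■■■■■■■■■
■■■■■■■■■■■■

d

░░░░░░░░░░░░
░░░░░░░░░░░░
░░░░░░░░░░░░
░░░░░░░○○○●○
░░░●○···○·○○
░░░···○●○○◇·
░░░·■○◆○●●○·
■■■■■■■■■■■■
■■■■■■■■■■■■
■■■■■■■■■■■■
■■■■■■■■■■■■
■■■■■■■■■■■■

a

░░░░░░░░░░░░
░░░░░░░░░░░░
░░░░░░░░░░░░
░░░░░░░░○○○●
░░░░●○···○·○
░░░░···○●○○◇
░░░░·■◆○○●●○
■■■■■■■■■■■■
■■■■■■■■■■■■
■■■■■■■■■■■■
■■■■■■■■■■■■
■■■■■■■■■■■■

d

░░░░░░░░░░░░
░░░░░░░░░░░░
░░░░░░░░░░░░
░░░░░░░○○○●○
░░░●○···○·○○
░░░···○●○○◇·
░░░·■○◆○●●○·
■■■■■■■■■■■■
■■■■■■■■■■■■
■■■■■■■■■■■■
■■■■■■■■■■■■
■■■■■■■■■■■■

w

░░░░░░░░░░░░
░░░░░░░░░░░░
░░░░░░░░░░░░
░░░░░░░░░░░░
░░░░◇··○○○●○
░░░●○···○·○○
░░░···◆●○○◇·
░░░·■○○○●●○·
■■■■■■■■■■■■
■■■■■■■■■■■■
■■■■■■■■■■■■
■■■■■■■■■■■■

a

░░░░░░░░░░░░
░░░░░░░░░░░░
░░░░░░░░░░░░
░░░░░░░░░░░░
░░░░○◇··○○○●
░░░░●○···○·○
░░░░··◆○●○○◇
░░░░·■○○○●●○
■■■■■■■■■■■■
■■■■■■■■■■■■
■■■■■■■■■■■■
■■■■■■■■■■■■

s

░░░░░░░░░░░░
░░░░░░░░░░░░
░░░░░░░░░░░░
░░░░○◇··○○○●
░░░░●○···○·○
░░░░···○●○○◇
░░░░·■◆○○●●○
■■■■■■■■■■■■
■■■■■■■■■■■■
■■■■■■■■■■■■
■■■■■■■■■■■■
■■■■■■■■■■■■

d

░░░░░░░░░░░░
░░░░░░░░░░░░
░░░░░░░░░░░░
░░░○◇··○○○●○
░░░●○···○·○○
░░░···○●○○◇·
░░░·■○◆○●●○·
■■■■■■■■■■■■
■■■■■■■■■■■■
■■■■■■■■■■■■
■■■■■■■■■■■■
■■■■■■■■■■■■

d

░░░░░░░░░░░░
░░░░░░░░░░░░
░░░░░░░░░░░░
░░○◇··○○○●○░
░░●○···○·○○○
░░···○●○○◇·○
░░·■○○◆●●○··
■■■■■■■■■■■■
■■■■■■■■■■■■
■■■■■■■■■■■■
■■■■■■■■■■■■
■■■■■■■■■■■■

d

░░░░░░░░░░░░
░░░░░░░░░░░░
░░░░░░░░░░░░
░○◇··○○○●○░░
░●○···○·○○○░
░···○●○○◇·○░
░·■○○○◆●○··░
■■■■■■■■■■■■
■■■■■■■■■■■■
■■■■■■■■■■■■
■■■■■■■■■■■■
■■■■■■■■■■■■

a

░░░░░░░░░░░░
░░░░░░░░░░░░
░░░░░░░░░░░░
░░○◇··○○○●○░
░░●○···○·○○○
░░···○●○○◇·○
░░·■○○◆●●○··
■■■■■■■■■■■■
■■■■■■■■■■■■
■■■■■■■■■■■■
■■■■■■■■■■■■
■■■■■■■■■■■■

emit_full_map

○◇··○○○●○░
●○···○·○○○
···○●○○◇·○
·■○○◆●●○··


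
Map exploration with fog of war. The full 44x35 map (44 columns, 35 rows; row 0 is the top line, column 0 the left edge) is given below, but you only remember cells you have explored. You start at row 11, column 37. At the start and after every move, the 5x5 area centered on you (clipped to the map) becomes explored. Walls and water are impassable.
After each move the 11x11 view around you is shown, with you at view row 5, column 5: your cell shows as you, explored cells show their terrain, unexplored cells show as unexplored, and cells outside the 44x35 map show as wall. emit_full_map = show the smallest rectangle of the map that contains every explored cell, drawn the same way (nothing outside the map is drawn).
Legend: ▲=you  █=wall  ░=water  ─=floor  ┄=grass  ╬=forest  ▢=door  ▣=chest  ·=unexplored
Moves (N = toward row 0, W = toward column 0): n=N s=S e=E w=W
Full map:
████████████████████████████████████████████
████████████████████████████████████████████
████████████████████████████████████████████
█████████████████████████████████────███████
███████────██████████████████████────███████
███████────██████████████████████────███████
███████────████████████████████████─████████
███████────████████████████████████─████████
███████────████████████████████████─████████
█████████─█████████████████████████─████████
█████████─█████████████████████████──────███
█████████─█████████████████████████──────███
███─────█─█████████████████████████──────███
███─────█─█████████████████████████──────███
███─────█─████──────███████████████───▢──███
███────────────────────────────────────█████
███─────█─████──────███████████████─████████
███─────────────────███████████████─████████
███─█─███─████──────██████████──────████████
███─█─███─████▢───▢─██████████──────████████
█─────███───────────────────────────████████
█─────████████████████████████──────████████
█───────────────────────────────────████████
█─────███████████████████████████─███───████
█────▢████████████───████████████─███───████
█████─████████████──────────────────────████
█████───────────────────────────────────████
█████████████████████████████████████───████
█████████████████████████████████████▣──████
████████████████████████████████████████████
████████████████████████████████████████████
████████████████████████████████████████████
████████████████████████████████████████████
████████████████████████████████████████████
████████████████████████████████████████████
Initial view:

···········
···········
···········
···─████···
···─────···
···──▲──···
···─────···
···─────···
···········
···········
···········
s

···········
···········
···─████···
···─────···
···─────···
···──▲──···
···─────···
···───▢─···
···········
···········
···········

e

···········
···········
··─████····
··──────···
··──────···
··───▲──···
··──────···
··───▢──···
···········
···········
···········

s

···········
··─████····
··──────···
··──────···
··──────···
··───▲──···
··───▢──···
···───██···
···········
···········
···········

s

··─████····
··──────···
··──────···
··──────···
··──────···
··───▲──···
···───██···
···█████···
···········
···········
···········

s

··──────···
··──────···
··──────···
··──────···
··───▢──···
···──▲██···
···█████···
···█████···
···········
···········
···········

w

···──────··
···──────··
···──────··
···──────··
···───▢──··
···──▲─██··
···─█████··
···─█████··
···········
···········
···········

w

····──────·
····──────·
····──────·
···█──────·
···█───▢──·
···──▲──██·
···█─█████·
···█─█████·
···········
···········
···········

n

····─████··
····──────·
····──────·
···█──────·
···█──────·
···█─▲─▢──·
···─────██·
···█─█████·
···█─█████·
···········
···········

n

···········
····─████··
····──────·
···█──────·
···█──────·
···█─▲────·
···█───▢──·
···─────██·
···█─█████·
···█─█████·
···········

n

···········
···········
····─████··
···█──────·
···█──────·
···█─▲────·
···█──────·
···█───▢──·
···─────██·
···█─█████·
···█─█████·

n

···········
···········
···········
···█─████··
···█──────·
···█─▲────·
···█──────·
···█──────·
···█───▢──·
···─────██·
···█─█████·

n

···········
···········
···········
···█─███···
···█─████··
···█─▲────·
···█──────·
···█──────·
···█──────·
···█───▢──·
···─────██·

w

···········
···········
···········
···██─███··
···██─████·
···██▲─────
···██──────
···██──────
····█──────
····█───▢──
····─────██

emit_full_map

██─███··
██─████·
██▲─────
██──────
██──────
·█──────
·█───▢──
·─────██
·█─█████
·█─█████

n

···········
···········
···········
···██─██···
···██─███··
···██▲████·
···██──────
···██──────
···██──────
····█──────
····█───▢──

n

···········
···········
···········
···██─██···
···██─██···
···██▲███··
···██─████·
···██──────
···██──────
···██──────
····█──────

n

···········
···········
···········
···────█···
···██─██···
···██▲██···
···██─███··
···██─████·
···██──────
···██──────
···██──────

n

···········
···········
···········
···────█···
···────█···
···██▲██···
···██─██···
···██─███··
···██─████·
···██──────
···██──────

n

···········
···········
···········
···────█···
···────█···
···──▲─█···
···██─██···
···██─██···
···██─███··
···██─████·
···██──────

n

███████████
···········
···········
···█████···
···────█···
···──▲─█···
···────█···
···██─██···
···██─██···
···██─███··
···██─████·

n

███████████
███████████
···········
···█████···
···█████···
···──▲─█···
···────█···
···────█···
···██─██···
···██─██···
···██─███··

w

███████████
███████████
···········
···██████··
···██████··
···█─▲──█··
···█────█··
···█────█··
····██─██··
····██─██··
····██─███·

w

███████████
███████████
···········
···███████·
···███████·
···██▲───█·
···██────█·
···██────█·
·····██─██·
·····██─██·
·····██─███

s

███████████
···········
···███████·
···███████·
···██────█·
···██▲───█·
···██────█·
···████─██·
·····██─██·
·····██─███
·····██─███

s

···········
···███████·
···███████·
···██────█·
···██────█·
···██▲───█·
···████─██·
···████─██·
·····██─███
·····██─███
·····██────

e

···········
··███████··
··███████··
··██────█··
··██────█··
··██─▲──█··
··████─██··
··████─██··
····██─███·
····██─████
····██─────

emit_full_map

███████···
███████···
██────█···
██────█···
██─▲──█···
████─██···
████─██···
··██─███··
··██─████·
··██──────
··██──────
··██──────
···█──────
···█───▢──
···─────██
···█─█████
···█─█████


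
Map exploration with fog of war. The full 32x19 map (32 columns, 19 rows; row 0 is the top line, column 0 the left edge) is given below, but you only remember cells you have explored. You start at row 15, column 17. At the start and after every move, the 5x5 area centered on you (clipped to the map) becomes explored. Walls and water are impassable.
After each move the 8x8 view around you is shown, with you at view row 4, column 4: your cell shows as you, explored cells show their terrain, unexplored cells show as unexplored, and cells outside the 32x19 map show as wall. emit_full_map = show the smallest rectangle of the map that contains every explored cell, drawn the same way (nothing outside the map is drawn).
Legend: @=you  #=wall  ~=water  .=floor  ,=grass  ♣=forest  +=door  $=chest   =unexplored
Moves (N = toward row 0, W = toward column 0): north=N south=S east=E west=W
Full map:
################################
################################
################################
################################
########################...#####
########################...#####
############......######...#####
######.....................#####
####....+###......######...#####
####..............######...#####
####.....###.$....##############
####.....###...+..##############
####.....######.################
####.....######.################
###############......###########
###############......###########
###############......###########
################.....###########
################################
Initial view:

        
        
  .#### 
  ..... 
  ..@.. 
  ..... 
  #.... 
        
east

        
        
 .##### 
 ...... 
 ...@.. 
 ...... 
 #..... 
        

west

        
        
  .#####
  ......
  ..@...
  ......
  #.....
        

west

        
        
  #.####
  #.....
  #.@...
  #.....
  ##....
        

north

        
        
  #.### 
  #.####
  #.@...
  #.....
  #.....
  ##....

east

        
        
 #.#### 
 #.#####
 #..@...
 #......
 #......
 ##.....

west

        
        
  #.####
  #.####
  #.@...
  #.....
  #.....
  ##....

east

        
        
 #.#### 
 #.#####
 #..@...
 #......
 #......
 ##.....

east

        
        
#.##### 
#.##### 
#...@.. 
#...... 
#...... 
##..... 

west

        
        
 #.#####
 #.#####
 #..@...
 #......
 #......
 ##.....

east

        
        
#.##### 
#.##### 
#...@.. 
#...... 
#...... 
##..... 

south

        
#.##### 
#.##### 
#...... 
#...@.. 
#...... 
##..... 
        

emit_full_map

#.#####
#.#####
#......
#...@..
#......
##.....

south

#.##### 
#.##### 
#...... 
#...... 
#...@.. 
##..... 
  ##### 
########

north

        
#.##### 
#.##### 
#...... 
#...@.. 
#...... 
##..... 
  ##### 

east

        
.#####  
.###### 
......# 
....@.# 
......# 
#.....# 
 #####  

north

        
        
.###### 
.###### 
....@.# 
......# 
......# 
#.....# 

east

        
        
####### 
####### 
....@## 
.....## 
.....## 
.....#  

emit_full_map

#.#######
#.#######
#.....@##
#......##
#......##
##.....# 
  #####  

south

        
####### 
####### 
.....## 
....@## 
.....## 
.....## 
#####   

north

        
        
####### 
####### 
....@## 
.....## 
.....## 
.....## 

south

        
####### 
####### 
.....## 
....@## 
.....## 
.....## 
#####   

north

        
        
####### 
####### 
....@## 
.....## 
.....## 
.....## 

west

        
        
.#######
.#######
....@.##
......##
......##
#.....##


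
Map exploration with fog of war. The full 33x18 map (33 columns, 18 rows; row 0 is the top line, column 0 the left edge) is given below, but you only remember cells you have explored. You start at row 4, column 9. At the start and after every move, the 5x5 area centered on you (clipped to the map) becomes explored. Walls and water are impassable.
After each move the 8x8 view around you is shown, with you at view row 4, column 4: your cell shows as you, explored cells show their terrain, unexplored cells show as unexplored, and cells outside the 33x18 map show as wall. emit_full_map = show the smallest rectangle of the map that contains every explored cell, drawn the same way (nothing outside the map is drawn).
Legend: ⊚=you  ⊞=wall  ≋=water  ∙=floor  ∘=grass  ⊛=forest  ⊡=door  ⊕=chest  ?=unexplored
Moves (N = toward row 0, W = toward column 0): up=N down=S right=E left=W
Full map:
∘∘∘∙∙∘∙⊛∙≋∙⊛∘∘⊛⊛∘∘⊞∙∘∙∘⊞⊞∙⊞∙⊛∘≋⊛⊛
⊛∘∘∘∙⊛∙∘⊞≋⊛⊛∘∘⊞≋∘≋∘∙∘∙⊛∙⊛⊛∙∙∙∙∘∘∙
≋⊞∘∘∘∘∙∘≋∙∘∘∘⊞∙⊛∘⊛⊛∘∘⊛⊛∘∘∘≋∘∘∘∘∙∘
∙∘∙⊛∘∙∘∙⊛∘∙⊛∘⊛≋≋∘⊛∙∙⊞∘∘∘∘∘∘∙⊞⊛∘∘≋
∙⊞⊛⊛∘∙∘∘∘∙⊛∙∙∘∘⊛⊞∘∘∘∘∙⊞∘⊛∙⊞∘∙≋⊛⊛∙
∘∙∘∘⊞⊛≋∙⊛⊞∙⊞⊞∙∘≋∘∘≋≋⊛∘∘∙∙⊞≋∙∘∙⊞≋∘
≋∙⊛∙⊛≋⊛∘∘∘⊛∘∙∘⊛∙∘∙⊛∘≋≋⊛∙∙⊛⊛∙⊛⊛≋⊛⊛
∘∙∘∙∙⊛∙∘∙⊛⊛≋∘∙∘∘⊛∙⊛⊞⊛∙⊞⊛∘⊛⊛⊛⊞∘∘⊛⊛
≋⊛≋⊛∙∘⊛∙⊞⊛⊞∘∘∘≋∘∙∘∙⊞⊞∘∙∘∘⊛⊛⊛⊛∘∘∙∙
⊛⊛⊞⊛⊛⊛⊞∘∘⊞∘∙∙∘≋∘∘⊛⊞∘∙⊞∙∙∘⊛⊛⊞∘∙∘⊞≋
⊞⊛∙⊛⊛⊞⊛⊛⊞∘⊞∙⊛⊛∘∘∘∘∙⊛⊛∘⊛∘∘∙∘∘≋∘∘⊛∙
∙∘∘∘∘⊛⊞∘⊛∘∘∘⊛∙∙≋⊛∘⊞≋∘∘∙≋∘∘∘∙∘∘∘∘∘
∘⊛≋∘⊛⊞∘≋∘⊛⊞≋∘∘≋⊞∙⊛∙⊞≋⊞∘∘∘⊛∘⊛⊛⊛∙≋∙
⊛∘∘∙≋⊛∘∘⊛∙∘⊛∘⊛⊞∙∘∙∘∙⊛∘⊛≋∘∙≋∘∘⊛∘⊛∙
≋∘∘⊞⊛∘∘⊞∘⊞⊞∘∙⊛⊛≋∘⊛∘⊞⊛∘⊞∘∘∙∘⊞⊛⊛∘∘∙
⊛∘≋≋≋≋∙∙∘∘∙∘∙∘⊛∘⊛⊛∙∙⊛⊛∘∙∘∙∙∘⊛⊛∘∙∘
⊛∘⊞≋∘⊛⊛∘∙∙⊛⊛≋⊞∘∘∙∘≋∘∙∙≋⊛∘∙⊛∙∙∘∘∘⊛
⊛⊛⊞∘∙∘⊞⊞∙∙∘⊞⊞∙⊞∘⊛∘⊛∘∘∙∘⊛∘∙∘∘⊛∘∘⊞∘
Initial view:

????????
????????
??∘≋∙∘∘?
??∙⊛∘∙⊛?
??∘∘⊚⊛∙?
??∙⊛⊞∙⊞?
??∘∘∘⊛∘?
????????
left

????????
????????
??∙∘≋∙∘∘
??∘∙⊛∘∙⊛
??∘∘⊚∙⊛∙
??≋∙⊛⊞∙⊞
??⊛∘∘∘⊛∘
????????

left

????????
????????
??∘∙∘≋∙∘
??∙∘∙⊛∘∙
??∙∘⊚∘∙⊛
??⊛≋∙⊛⊞∙
??≋⊛∘∘∘⊛
????????

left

????????
????????
??∘∘∙∘≋∙
??∘∙∘∙⊛∘
??∘∙⊚∘∘∙
??⊞⊛≋∙⊛⊞
??⊛≋⊛∘∘∘
????????

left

????????
????????
??∘∘∘∙∘≋
??⊛∘∙∘∙⊛
??⊛∘⊚∘∘∘
??∘⊞⊛≋∙⊛
??∙⊛≋⊛∘∘
????????

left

????????
????????
??∘∘∘∘∙∘
??∙⊛∘∙∘∙
??⊛⊛⊚∙∘∘
??∘∘⊞⊛≋∙
??⊛∙⊛≋⊛∘
????????

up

⊞⊞⊞⊞⊞⊞⊞⊞
????????
??∘∘∙⊛∙?
??∘∘∘∘∙∘
??∙⊛⊚∙∘∙
??⊛⊛∘∙∘∘
??∘∘⊞⊛≋∙
??⊛∙⊛≋⊛∘

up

⊞⊞⊞⊞⊞⊞⊞⊞
⊞⊞⊞⊞⊞⊞⊞⊞
??∘∙∙∘∙?
??∘∘∙⊛∙?
??∘∘⊚∘∙∘
??∙⊛∘∙∘∙
??⊛⊛∘∙∘∘
??∘∘⊞⊛≋∙

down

⊞⊞⊞⊞⊞⊞⊞⊞
??∘∙∙∘∙?
??∘∘∙⊛∙?
??∘∘∘∘∙∘
??∙⊛⊚∙∘∙
??⊛⊛∘∙∘∘
??∘∘⊞⊛≋∙
??⊛∙⊛≋⊛∘

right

⊞⊞⊞⊞⊞⊞⊞⊞
?∘∙∙∘∙??
?∘∘∙⊛∙∘?
?∘∘∘∘∙∘≋
?∙⊛∘⊚∘∙⊛
?⊛⊛∘∙∘∘∘
?∘∘⊞⊛≋∙⊛
?⊛∙⊛≋⊛∘∘

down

?∘∙∙∘∙??
?∘∘∙⊛∙∘?
?∘∘∘∘∙∘≋
?∙⊛∘∙∘∙⊛
?⊛⊛∘⊚∘∘∘
?∘∘⊞⊛≋∙⊛
?⊛∙⊛≋⊛∘∘
????????

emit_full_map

∘∙∙∘∙?????
∘∘∙⊛∙∘????
∘∘∘∘∙∘≋∙∘∘
∙⊛∘∙∘∙⊛∘∙⊛
⊛⊛∘⊚∘∘∘∙⊛∙
∘∘⊞⊛≋∙⊛⊞∙⊞
⊛∙⊛≋⊛∘∘∘⊛∘

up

⊞⊞⊞⊞⊞⊞⊞⊞
?∘∙∙∘∙??
?∘∘∙⊛∙∘?
?∘∘∘∘∙∘≋
?∙⊛∘⊚∘∙⊛
?⊛⊛∘∙∘∘∘
?∘∘⊞⊛≋∙⊛
?⊛∙⊛≋⊛∘∘

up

⊞⊞⊞⊞⊞⊞⊞⊞
⊞⊞⊞⊞⊞⊞⊞⊞
?∘∙∙∘∙⊛?
?∘∘∙⊛∙∘?
?∘∘∘⊚∙∘≋
?∙⊛∘∙∘∙⊛
?⊛⊛∘∙∘∘∘
?∘∘⊞⊛≋∙⊛

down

⊞⊞⊞⊞⊞⊞⊞⊞
?∘∙∙∘∙⊛?
?∘∘∙⊛∙∘?
?∘∘∘∘∙∘≋
?∙⊛∘⊚∘∙⊛
?⊛⊛∘∙∘∘∘
?∘∘⊞⊛≋∙⊛
?⊛∙⊛≋⊛∘∘

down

?∘∙∙∘∙⊛?
?∘∘∙⊛∙∘?
?∘∘∘∘∙∘≋
?∙⊛∘∙∘∙⊛
?⊛⊛∘⊚∘∘∘
?∘∘⊞⊛≋∙⊛
?⊛∙⊛≋⊛∘∘
????????

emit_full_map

∘∙∙∘∙⊛????
∘∘∙⊛∙∘????
∘∘∘∘∙∘≋∙∘∘
∙⊛∘∙∘∙⊛∘∙⊛
⊛⊛∘⊚∘∘∘∙⊛∙
∘∘⊞⊛≋∙⊛⊞∙⊞
⊛∙⊛≋⊛∘∘∘⊛∘

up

⊞⊞⊞⊞⊞⊞⊞⊞
?∘∙∙∘∙⊛?
?∘∘∙⊛∙∘?
?∘∘∘∘∙∘≋
?∙⊛∘⊚∘∙⊛
?⊛⊛∘∙∘∘∘
?∘∘⊞⊛≋∙⊛
?⊛∙⊛≋⊛∘∘

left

⊞⊞⊞⊞⊞⊞⊞⊞
??∘∙∙∘∙⊛
??∘∘∙⊛∙∘
??∘∘∘∘∙∘
??∙⊛⊚∙∘∙
??⊛⊛∘∙∘∘
??∘∘⊞⊛≋∙
??⊛∙⊛≋⊛∘

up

⊞⊞⊞⊞⊞⊞⊞⊞
⊞⊞⊞⊞⊞⊞⊞⊞
??∘∙∙∘∙⊛
??∘∘∙⊛∙∘
??∘∘⊚∘∙∘
??∙⊛∘∙∘∙
??⊛⊛∘∙∘∘
??∘∘⊞⊛≋∙

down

⊞⊞⊞⊞⊞⊞⊞⊞
??∘∙∙∘∙⊛
??∘∘∙⊛∙∘
??∘∘∘∘∙∘
??∙⊛⊚∙∘∙
??⊛⊛∘∙∘∘
??∘∘⊞⊛≋∙
??⊛∙⊛≋⊛∘

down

??∘∙∙∘∙⊛
??∘∘∙⊛∙∘
??∘∘∘∘∙∘
??∙⊛∘∙∘∙
??⊛⊛⊚∙∘∘
??∘∘⊞⊛≋∙
??⊛∙⊛≋⊛∘
????????

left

⊞??∘∙∙∘∙
⊞??∘∘∙⊛∙
⊞?⊞∘∘∘∘∙
⊞?∘∙⊛∘∙∘
⊞?⊞⊛⊚∘∙∘
⊞?∙∘∘⊞⊛≋
⊞?∙⊛∙⊛≋⊛
⊞???????

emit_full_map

?∘∙∙∘∙⊛????
?∘∘∙⊛∙∘????
⊞∘∘∘∘∙∘≋∙∘∘
∘∙⊛∘∙∘∙⊛∘∙⊛
⊞⊛⊚∘∙∘∘∘∙⊛∙
∙∘∘⊞⊛≋∙⊛⊞∙⊞
∙⊛∙⊛≋⊛∘∘∘⊛∘

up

⊞⊞⊞⊞⊞⊞⊞⊞
⊞??∘∙∙∘∙
⊞?∘∘∘∙⊛∙
⊞?⊞∘∘∘∘∙
⊞?∘∙⊚∘∙∘
⊞?⊞⊛⊛∘∙∘
⊞?∙∘∘⊞⊛≋
⊞?∙⊛∙⊛≋⊛

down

⊞??∘∙∙∘∙
⊞?∘∘∘∙⊛∙
⊞?⊞∘∘∘∘∙
⊞?∘∙⊛∘∙∘
⊞?⊞⊛⊚∘∙∘
⊞?∙∘∘⊞⊛≋
⊞?∙⊛∙⊛≋⊛
⊞???????

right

??∘∙∙∘∙⊛
?∘∘∘∙⊛∙∘
?⊞∘∘∘∘∙∘
?∘∙⊛∘∙∘∙
?⊞⊛⊛⊚∙∘∘
?∙∘∘⊞⊛≋∙
?∙⊛∙⊛≋⊛∘
????????

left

⊞??∘∙∙∘∙
⊞?∘∘∘∙⊛∙
⊞?⊞∘∘∘∘∙
⊞?∘∙⊛∘∙∘
⊞?⊞⊛⊚∘∙∘
⊞?∙∘∘⊞⊛≋
⊞?∙⊛∙⊛≋⊛
⊞???????

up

⊞⊞⊞⊞⊞⊞⊞⊞
⊞??∘∙∙∘∙
⊞?∘∘∘∙⊛∙
⊞?⊞∘∘∘∘∙
⊞?∘∙⊚∘∙∘
⊞?⊞⊛⊛∘∙∘
⊞?∙∘∘⊞⊛≋
⊞?∙⊛∙⊛≋⊛

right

⊞⊞⊞⊞⊞⊞⊞⊞
??∘∙∙∘∙⊛
?∘∘∘∙⊛∙∘
?⊞∘∘∘∘∙∘
?∘∙⊛⊚∙∘∙
?⊞⊛⊛∘∙∘∘
?∙∘∘⊞⊛≋∙
?∙⊛∙⊛≋⊛∘

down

??∘∙∙∘∙⊛
?∘∘∘∙⊛∙∘
?⊞∘∘∘∘∙∘
?∘∙⊛∘∙∘∙
?⊞⊛⊛⊚∙∘∘
?∙∘∘⊞⊛≋∙
?∙⊛∙⊛≋⊛∘
????????

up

⊞⊞⊞⊞⊞⊞⊞⊞
??∘∙∙∘∙⊛
?∘∘∘∙⊛∙∘
?⊞∘∘∘∘∙∘
?∘∙⊛⊚∙∘∙
?⊞⊛⊛∘∙∘∘
?∙∘∘⊞⊛≋∙
?∙⊛∙⊛≋⊛∘

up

⊞⊞⊞⊞⊞⊞⊞⊞
⊞⊞⊞⊞⊞⊞⊞⊞
??∘∙∙∘∙⊛
?∘∘∘∙⊛∙∘
?⊞∘∘⊚∘∙∘
?∘∙⊛∘∙∘∙
?⊞⊛⊛∘∙∘∘
?∙∘∘⊞⊛≋∙
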